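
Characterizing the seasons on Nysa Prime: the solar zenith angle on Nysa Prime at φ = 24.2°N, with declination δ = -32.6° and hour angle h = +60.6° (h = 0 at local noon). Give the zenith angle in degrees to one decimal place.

θ_z = 81.0°

cos θ_z = sin φ sin δ + cos φ cos δ cos h = -0.220855 + 0.377219 = 0.156364.
θ_z = arccos(0.156364) = 81.0°.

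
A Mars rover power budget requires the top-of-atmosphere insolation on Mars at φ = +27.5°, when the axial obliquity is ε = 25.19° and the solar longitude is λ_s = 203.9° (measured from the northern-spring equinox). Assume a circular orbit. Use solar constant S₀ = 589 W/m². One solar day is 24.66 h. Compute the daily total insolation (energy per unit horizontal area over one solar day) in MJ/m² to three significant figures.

12.5 MJ/m²

Solar declination: sin δ = sin ε · sin λ_s = sin 25.19° × sin 203.9° = -0.17244, so δ = -9.930°.
cos H₀ = −tan(+27.5°) tan(-9.930°) = 0.0911, H₀ = 1.4795 rad.
Bracket: H₀ sin φ sin δ + cos φ cos δ sin H₀ = 1.4795×0.46175×-0.17244 + 0.88701×0.98502×0.99584 = -0.117804 + 0.870088 = 0.752284.
Q̄ = (S₀/π) × [bracket] = (589/π) × 0.752284 = 141.04 W/m².
Daily total = Q̄ × 24.66 h × 3600 s/h = 141.04 × 24.66 × 3600 / 10⁶ = 12.52 MJ/m².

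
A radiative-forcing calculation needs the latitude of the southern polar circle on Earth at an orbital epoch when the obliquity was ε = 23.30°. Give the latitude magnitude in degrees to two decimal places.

66.70°

The polar circle is the lowest latitude that experiences at least one full rotation of continuous darkness at the northern-summer solstice; it lies at |ϕ| = 90° − ε = 90° − 23.30° = 66.70°.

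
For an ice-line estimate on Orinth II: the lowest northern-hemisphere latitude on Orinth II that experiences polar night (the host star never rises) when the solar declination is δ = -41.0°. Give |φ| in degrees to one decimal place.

Polar night requires cos H₀ = −tan φ tan δ ≥ 1, i.e. tan φ tan δ ≤ −1.
The boundary is |tan φ| · |tan δ| = 1, so |φ| = 90° − |δ| = 90° − 41.0° = 49.0° in the northern hemisphere.

|φ| = 49.0°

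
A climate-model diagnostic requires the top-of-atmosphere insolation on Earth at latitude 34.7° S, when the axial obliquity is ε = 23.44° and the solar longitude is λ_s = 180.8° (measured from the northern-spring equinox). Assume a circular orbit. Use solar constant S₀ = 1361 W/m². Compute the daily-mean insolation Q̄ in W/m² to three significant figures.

Q̄ ≈ 358 W/m²

Solar declination: sin δ = sin ε · sin λ_s = sin 23.44° × sin 180.8° = -0.00555, so δ = -0.318°.
cos H₀ = −tan(-34.7°) tan(-0.318°) = -0.0038, H₀ = 1.5746 rad.
Bracket: H₀ sin φ sin δ + cos φ cos δ sin H₀ = 1.5746×-0.56928×-0.00555 + 0.82214×0.99998×0.99999 = 0.004975 + 0.822115 = 0.827090.
Q̄ = (S₀/π) × [bracket] = (1361/π) × 0.827090 = 358.3 W/m².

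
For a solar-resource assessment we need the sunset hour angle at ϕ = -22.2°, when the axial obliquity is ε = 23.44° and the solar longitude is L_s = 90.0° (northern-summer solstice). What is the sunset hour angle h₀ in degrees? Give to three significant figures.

h₀ = 79.8°

Solar declination: sin δ = sin ε · sin L_s = sin 23.44° × sin 90.0° = 0.39779, so δ = +23.440°.
cos h₀ = −tan ϕ · tan δ = −tan(-22.2°) × tan(+23.440°) = 0.1769, so h₀ = 1.3929 rad = 79.81°.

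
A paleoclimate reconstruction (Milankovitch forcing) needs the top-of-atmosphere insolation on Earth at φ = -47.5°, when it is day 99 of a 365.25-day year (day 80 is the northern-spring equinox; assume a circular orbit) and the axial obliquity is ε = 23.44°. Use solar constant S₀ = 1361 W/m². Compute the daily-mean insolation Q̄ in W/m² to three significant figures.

Solar longitude: λ_s = 360° × (99 − 80)/365.25 = 18.727°.
sin δ = sin 23.44° × sin 18.727° = 0.12771, so δ = +7.337°.
cos H₀ = −tan(-47.5°) tan(+7.337°) = 0.1405, H₀ = 1.4298 rad.
Bracket: H₀ sin φ sin δ + cos φ cos δ sin H₀ = 1.4298×-0.73728×0.12771 + 0.67559×0.99181×0.99008 = -0.134627 + 0.663410 = 0.528783.
Q̄ = (S₀/π) × [bracket] = (1361/π) × 0.528783 = 229.1 W/m².

Q̄ ≈ 229 W/m²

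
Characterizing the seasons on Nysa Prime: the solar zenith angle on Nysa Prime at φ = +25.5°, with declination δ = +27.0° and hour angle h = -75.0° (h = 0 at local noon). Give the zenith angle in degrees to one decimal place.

θ_z = 66.2°

cos θ_z = sin φ sin δ + cos φ cos δ cos h = 0.195448 + 0.208145 = 0.403593.
θ_z = arccos(0.403593) = 66.2°.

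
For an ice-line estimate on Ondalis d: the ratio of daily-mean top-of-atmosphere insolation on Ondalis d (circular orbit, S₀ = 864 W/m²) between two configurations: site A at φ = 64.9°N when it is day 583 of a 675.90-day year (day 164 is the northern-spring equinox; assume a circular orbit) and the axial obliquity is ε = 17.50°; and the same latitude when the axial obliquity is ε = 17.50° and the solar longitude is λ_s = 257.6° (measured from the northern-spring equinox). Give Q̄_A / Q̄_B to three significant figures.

— Configuration A (φ=+64.9°):
Solar longitude: λ_s = 360° × (583 − 164)/675.90 = 223.169°.
sin δ = sin 17.50° × sin 223.169° = -0.20573, so δ = -11.872°.
cos H₀ = −tan(+64.9°) tan(-11.872°) = 0.4488, H₀ = 1.1054 rad.
Bracket: H₀ sin φ sin δ + cos φ cos δ sin H₀ = 1.1054×0.90557×-0.20573 + 0.42420×0.97861×0.89364 = -0.205939 + 0.370974 = 0.165035.
Q̄ = (S₀/π) × [bracket] = (864/π) × 0.165035 = 45.388 W/m².
— Configuration B (φ=+64.9°):
Solar declination: sin δ = sin ε · sin λ_s = sin 17.50° × sin 257.6° = -0.29369, so δ = -17.079°.
cos H₀ = −tan(+64.9°) tan(-17.079°) = 0.6559, H₀ = 0.8554 rad.
Bracket: H₀ sin φ sin δ + cos φ cos δ sin H₀ = 0.8554×0.90557×-0.29369 + 0.42420×0.95590×0.75486 = -0.227499 + 0.306090 = 0.078591.
Q̄ = (S₀/π) × [bracket] = (864/π) × 0.078591 = 21.614 W/m².
Ratio Q̄_A / Q̄_B = 45.388 / 21.614 = 2.100.

Q̄_A / Q̄_B ≈ 2.10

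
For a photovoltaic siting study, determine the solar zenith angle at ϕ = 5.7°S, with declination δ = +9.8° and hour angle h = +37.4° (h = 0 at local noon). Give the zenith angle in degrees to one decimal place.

cos θ_z = sin ϕ sin δ + cos ϕ cos δ cos h = -0.016905 + 0.778952 = 0.762047.
θ_z = arccos(0.762047) = 40.4°.

θ_z = 40.4°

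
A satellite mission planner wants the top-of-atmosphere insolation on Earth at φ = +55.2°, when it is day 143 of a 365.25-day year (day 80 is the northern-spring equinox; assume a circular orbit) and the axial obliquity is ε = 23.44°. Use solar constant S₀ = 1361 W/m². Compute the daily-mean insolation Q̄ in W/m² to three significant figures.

Solar longitude: λ_s = 360° × (143 − 80)/365.25 = 62.094°.
sin δ = sin 23.44° × sin 62.094° = 0.35153, so δ = +20.581°.
cos H₀ = −tan(+55.2°) tan(+20.581°) = -0.5403, H₀ = 2.1416 rad.
Bracket: H₀ sin φ sin δ + cos φ cos δ sin H₀ = 2.1416×0.82115×0.35153 + 0.57071×0.93618×0.84149 = 0.618192 + 0.449597 = 1.067789.
Q̄ = (S₀/π) × [bracket] = (1361/π) × 1.067789 = 462.6 W/m².

Q̄ ≈ 463 W/m²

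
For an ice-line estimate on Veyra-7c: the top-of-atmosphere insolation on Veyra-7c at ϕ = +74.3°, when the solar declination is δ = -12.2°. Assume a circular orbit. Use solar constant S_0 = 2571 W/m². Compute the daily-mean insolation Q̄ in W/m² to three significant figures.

Q̄ ≈ 22.9 W/m²

cos h₀ = −tan(+74.3°) tan(-12.200°) = 0.7692, h₀ = 0.6932 rad.
Bracket: h₀ sin ϕ sin δ + cos ϕ cos δ sin h₀ = 0.6932×0.96269×-0.21132 + 0.27060×0.97742×0.63903 = -0.141022 + 0.169017 = 0.027995.
Q̄ = (S_0/π) × [bracket] = (2571/π) × 0.027995 = 22.91 W/m².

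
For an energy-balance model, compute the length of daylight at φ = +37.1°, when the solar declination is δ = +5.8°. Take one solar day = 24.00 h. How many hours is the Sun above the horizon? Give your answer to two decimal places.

cos H₀ = −tan φ · tan δ = −tan(+37.1°) × tan(+5.800°) = -0.0768, so H₀ = 1.6477 rad = 94.41°.
Daylight = 2H₀/(2π) × 24.00 h = (1.6477/π) × 24.00 = 12.59 h.

12.59 h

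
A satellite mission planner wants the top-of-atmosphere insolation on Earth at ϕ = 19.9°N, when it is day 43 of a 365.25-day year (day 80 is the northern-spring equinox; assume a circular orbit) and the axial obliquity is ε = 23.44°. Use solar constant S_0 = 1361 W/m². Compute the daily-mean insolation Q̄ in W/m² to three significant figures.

Q̄ ≈ 343 W/m²

Solar longitude: L_s = 360° × (43 − 80)/365.25 = -36.468°, i.e. -36.468° + 360° = 323.532°.
sin δ = sin 23.44° × sin 323.532° = -0.23644, so δ = -13.676°.
cos h₀ = −tan(+19.9°) tan(-13.676°) = 0.0881, h₀ = 1.4826 rad.
Bracket: h₀ sin ϕ sin δ + cos ϕ cos δ sin h₀ = 1.4826×0.34038×-0.23644 + 0.94029×0.97165×0.99611 = -0.119319 + 0.910079 = 0.790760.
Q̄ = (S_0/π) × [bracket] = (1361/π) × 0.790760 = 342.6 W/m².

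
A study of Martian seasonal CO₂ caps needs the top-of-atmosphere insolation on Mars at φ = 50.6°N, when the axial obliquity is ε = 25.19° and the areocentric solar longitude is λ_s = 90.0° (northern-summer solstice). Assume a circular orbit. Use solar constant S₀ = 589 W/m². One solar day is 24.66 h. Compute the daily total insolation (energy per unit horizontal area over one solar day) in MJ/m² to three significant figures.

19.8 MJ/m²

sin δ = sin 25.19° × sin 90.0° = 0.42562, so δ = +25.190°.
cos H₀ = −tan(+50.6°) tan(+25.190°) = -0.5726, H₀ = 2.1805 rad.
Bracket: H₀ sin φ sin δ + cos φ cos δ sin H₀ = 2.1805×0.77273×0.42562 + 0.63473×0.90490×0.81982 = 0.717143 + 0.470878 = 1.188021.
Q̄ = (S₀/π) × [bracket] = (589/π) × 1.188021 = 222.74 W/m².
Daily total = Q̄ × 24.66 h × 3600 s/h = 222.74 × 24.66 × 3600 / 10⁶ = 19.77 MJ/m².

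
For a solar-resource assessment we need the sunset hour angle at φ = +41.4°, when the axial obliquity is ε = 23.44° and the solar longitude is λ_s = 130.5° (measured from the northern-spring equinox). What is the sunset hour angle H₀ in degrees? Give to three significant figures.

Solar declination: sin δ = sin ε · sin λ_s = sin 23.44° × sin 130.5° = 0.30248, so δ = +17.607°.
cos H₀ = −tan φ · tan δ = −tan(+41.4°) × tan(+17.607°) = -0.2798, so H₀ = 1.8544 rad = 106.25°.

H₀ = 106°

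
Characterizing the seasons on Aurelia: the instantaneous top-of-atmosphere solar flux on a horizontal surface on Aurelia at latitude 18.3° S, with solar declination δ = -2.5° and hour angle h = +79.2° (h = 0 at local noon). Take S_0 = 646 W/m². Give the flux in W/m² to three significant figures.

cos θ_z = sin ϕ sin δ + cos ϕ cos δ cos h = 0.013696 + 0.177735 = 0.191431.
Flux = S_0 · cos θ_z = 646 × 0.191431 = 123.7 W/m².

124 W/m²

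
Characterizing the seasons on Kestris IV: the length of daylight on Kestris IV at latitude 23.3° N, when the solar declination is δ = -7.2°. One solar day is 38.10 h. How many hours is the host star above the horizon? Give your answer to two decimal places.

cos h₀ = −tan ϕ · tan δ = −tan(+23.3°) × tan(-7.200°) = 0.0544, so h₀ = 1.5164 rad = 86.88°.
Daylight = 2h₀/(2π) × 38.10 h = (1.5164/π) × 38.10 = 18.39 h.

18.39 h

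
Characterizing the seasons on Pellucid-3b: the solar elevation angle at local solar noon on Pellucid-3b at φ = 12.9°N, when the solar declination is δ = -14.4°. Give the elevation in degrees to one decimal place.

At local noon the hour angle is zero, so the zenith angle equals |φ − δ| = |+12.9° − (-14.400°)| = 27.300°.
Elevation = 90° − 27.300° = 62.7°.

62.7°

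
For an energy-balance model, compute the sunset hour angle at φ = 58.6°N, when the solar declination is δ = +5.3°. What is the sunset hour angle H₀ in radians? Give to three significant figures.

cos H₀ = −tan φ · tan δ = −tan(+58.6°) × tan(+5.300°) = -0.1520, so H₀ = 1.7234 rad = 98.74°.

H₀ = 1.72 rad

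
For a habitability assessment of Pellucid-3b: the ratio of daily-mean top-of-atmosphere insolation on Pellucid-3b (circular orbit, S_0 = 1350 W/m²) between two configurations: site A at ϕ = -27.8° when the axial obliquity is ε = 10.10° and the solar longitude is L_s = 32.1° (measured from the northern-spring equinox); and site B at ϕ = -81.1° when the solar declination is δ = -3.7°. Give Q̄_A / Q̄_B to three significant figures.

— Configuration A (ϕ=-27.8°):
Solar declination: sin δ = sin ε · sin L_s = sin 10.10° × sin 32.1° = 0.09319, so δ = +5.347°.
cos h₀ = −tan(-27.8°) tan(+5.347°) = 0.0493, h₀ = 1.5214 rad.
Bracket: h₀ sin ϕ sin δ + cos ϕ cos δ sin h₀ = 1.5214×-0.46639×0.09319 + 0.88458×0.99565×0.99878 = -0.066124 + 0.879658 = 0.813534.
Q̄ = (S_0/π) × [bracket] = (1350/π) × 0.813534 = 349.59 W/m².
— Configuration B (ϕ=-81.1°):
cos h₀ = −tan(-81.1°) tan(-3.700°) = -0.4130, h₀ = 1.9965 rad.
Bracket: h₀ sin ϕ sin δ + cos ϕ cos δ sin h₀ = 1.9965×-0.98796×-0.06453 + 0.15471×0.99792×0.91075 = 0.127283 + 0.140609 = 0.267892.
Q̄ = (S_0/π) × [bracket] = (1350/π) × 0.267892 = 115.12 W/m².
Ratio Q̄_A / Q̄_B = 349.59 / 115.12 = 3.037.

Q̄_A / Q̄_B ≈ 3.04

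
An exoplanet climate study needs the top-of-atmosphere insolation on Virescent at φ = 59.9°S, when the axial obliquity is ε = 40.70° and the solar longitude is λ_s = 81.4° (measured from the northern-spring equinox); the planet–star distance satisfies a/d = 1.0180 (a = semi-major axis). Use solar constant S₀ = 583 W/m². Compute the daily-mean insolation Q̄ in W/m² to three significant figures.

Q̄ ≈ 0.00 W/m²

Solar declination: sin δ = sin ε · sin λ_s = sin 40.70° × sin 81.4° = 0.64477, so δ = +40.148°.
cos H₀ = −tan(-59.9°) tan(+40.148°) = 1.4551 ≥ 1 ⇒ polar night, H₀ = 0 and Q̄ = 0.
Inverse-square distance factor (a/d)² = 1.0180² = 1.036324.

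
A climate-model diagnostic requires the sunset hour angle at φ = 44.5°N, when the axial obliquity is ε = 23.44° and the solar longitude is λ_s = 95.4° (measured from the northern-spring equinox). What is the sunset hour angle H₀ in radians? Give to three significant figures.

H₀ = 2.01 rad

Solar declination: sin δ = sin ε · sin λ_s = sin 23.44° × sin 95.4° = 0.39602, so δ = +23.330°.
cos H₀ = −tan φ · tan δ = −tan(+44.5°) × tan(+23.330°) = -0.4238, so H₀ = 2.0085 rad = 115.08°.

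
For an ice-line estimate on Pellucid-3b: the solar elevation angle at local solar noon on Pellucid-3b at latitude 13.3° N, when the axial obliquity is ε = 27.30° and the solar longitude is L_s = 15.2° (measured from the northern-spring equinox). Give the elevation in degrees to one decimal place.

83.6°

Solar declination: sin δ = sin ε · sin L_s = sin 27.30° × sin 15.2° = 0.12025, so δ = +6.907°.
At local noon the hour angle is zero, so the zenith angle equals |ϕ − δ| = |+13.3° − (+6.907°)| = 6.393°.
Elevation = 90° − 6.393° = 83.6°.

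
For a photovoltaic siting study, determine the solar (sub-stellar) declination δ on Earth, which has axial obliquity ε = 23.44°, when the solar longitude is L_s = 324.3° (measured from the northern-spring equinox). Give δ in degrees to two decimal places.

δ = -13.42°

sin δ = sin ε · sin L_s = sin 23.44° × sin 324.3° = -0.232126.
δ = arcsin(-0.232126) = -13.42°.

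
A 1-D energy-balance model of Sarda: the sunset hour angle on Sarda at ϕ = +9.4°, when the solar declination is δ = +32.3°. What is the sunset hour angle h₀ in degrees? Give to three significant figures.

cos h₀ = −tan ϕ · tan δ = −tan(+9.4°) × tan(+32.300°) = -0.1047, so h₀ = 1.6756 rad = 96.01°.

h₀ = 96.0°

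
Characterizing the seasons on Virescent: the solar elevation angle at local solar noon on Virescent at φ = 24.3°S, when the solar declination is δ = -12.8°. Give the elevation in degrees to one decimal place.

78.5°

At local noon the hour angle is zero, so the zenith angle equals |φ − δ| = |-24.3° − (-12.800°)| = 11.500°.
Elevation = 90° − 11.500° = 78.5°.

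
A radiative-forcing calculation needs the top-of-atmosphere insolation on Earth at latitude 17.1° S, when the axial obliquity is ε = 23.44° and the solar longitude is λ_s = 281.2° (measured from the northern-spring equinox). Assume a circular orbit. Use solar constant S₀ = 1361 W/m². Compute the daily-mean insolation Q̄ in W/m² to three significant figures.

Q̄ ≈ 463 W/m²

Solar declination: sin δ = sin ε · sin λ_s = sin 23.44° × sin 281.2° = -0.39021, so δ = -22.968°.
cos H₀ = −tan(-17.1°) tan(-22.968°) = -0.1304, H₀ = 1.7015 rad.
Bracket: H₀ sin φ sin δ + cos φ cos δ sin H₀ = 1.7015×-0.29404×-0.39021 + 0.95579×0.92072×0.99146 = 0.195226 + 0.872500 = 1.067726.
Q̄ = (S₀/π) × [bracket] = (1361/π) × 1.067726 = 462.6 W/m².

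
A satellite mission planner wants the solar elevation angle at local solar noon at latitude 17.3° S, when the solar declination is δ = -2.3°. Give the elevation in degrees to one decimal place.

75.0°

At local noon the hour angle is zero, so the zenith angle equals |φ − δ| = |-17.3° − (-2.300°)| = 15.000°.
Elevation = 90° − 15.000° = 75.0°.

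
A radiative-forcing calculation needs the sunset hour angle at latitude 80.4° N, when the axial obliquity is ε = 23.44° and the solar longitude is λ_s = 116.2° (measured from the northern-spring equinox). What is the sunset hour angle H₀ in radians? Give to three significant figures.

H₀ = 3.14 rad

Solar declination: sin δ = sin ε · sin λ_s = sin 23.44° × sin 116.2° = 0.35692, so δ = +20.911°.
Sunrise equation: cos H₀ = −tan φ · tan δ = -2.2590 ≤ −1, so the Sun never sets (polar day) and H₀ = π.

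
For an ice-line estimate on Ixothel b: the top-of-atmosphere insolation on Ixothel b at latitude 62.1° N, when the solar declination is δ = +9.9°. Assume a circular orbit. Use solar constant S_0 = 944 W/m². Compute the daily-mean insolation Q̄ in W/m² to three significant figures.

cos h₀ = −tan(+62.1°) tan(+9.900°) = -0.3296, h₀ = 1.9067 rad.
Bracket: h₀ sin ϕ sin δ + cos ϕ cos δ sin h₀ = 1.9067×0.88377×0.17193 + 0.46793×0.98511×0.94411 = 0.289717 + 0.435199 = 0.724916.
Q̄ = (S_0/π) × [bracket] = (944/π) × 0.724916 = 217.8 W/m².

Q̄ ≈ 218 W/m²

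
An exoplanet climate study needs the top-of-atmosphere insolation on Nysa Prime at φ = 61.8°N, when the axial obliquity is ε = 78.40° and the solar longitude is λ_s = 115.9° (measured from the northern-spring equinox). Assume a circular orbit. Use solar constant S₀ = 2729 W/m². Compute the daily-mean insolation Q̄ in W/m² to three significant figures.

Q̄ ≈ 2.12e+03 W/m²

Solar declination: sin δ = sin ε · sin λ_s = sin 78.40° × sin 115.9° = 0.88118, so δ = +61.786°.
cos H₀ = −tan(+61.8°) tan(+61.786°) = -3.4761 ≤ −1 ⇒ polar day, H₀ = π.
Bracket: H₀ sin φ sin δ + cos φ cos δ sin H₀ = 3.1416×0.88130×0.88118 + 0.47255×0.47277×0.00000 = 2.439716 + 0.000000 = 2.439716.
Q̄ = (S₀/π) × [bracket] = (2729/π) × 2.439716 = 2119 W/m².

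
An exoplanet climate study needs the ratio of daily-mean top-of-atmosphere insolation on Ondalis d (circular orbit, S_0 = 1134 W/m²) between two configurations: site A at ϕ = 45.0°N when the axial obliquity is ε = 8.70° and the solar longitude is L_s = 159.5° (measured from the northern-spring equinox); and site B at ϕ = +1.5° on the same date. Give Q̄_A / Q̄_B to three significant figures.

— Configuration A (ϕ=+45.0°):
Solar declination: sin δ = sin ε · sin L_s = sin 8.70° × sin 159.5° = 0.05297, so δ = +3.037°.
cos h₀ = −tan(+45.0°) tan(+3.037°) = -0.0530, h₀ = 1.6239 rad.
Bracket: h₀ sin ϕ sin δ + cos ϕ cos δ sin h₀ = 1.6239×0.70711×0.05297 + 0.70711×0.99860×0.99859 = 0.060824 + 0.705124 = 0.765948.
Q̄ = (S_0/π) × [bracket] = (1134/π) × 0.765948 = 276.48 W/m².
— Configuration B (ϕ=+1.5°):
cos h₀ = −tan(+1.5°) tan(+3.037°) = -0.0014, h₀ = 1.5722 rad.
Bracket: h₀ sin ϕ sin δ + cos ϕ cos δ sin h₀ = 1.5722×0.02618×0.05297 + 0.99966×0.99860×1.00000 = 0.002180 + 0.998260 = 1.000440.
Q̄ = (S_0/π) × [bracket] = (1134/π) × 1.000440 = 361.12 W/m².
Ratio Q̄_A / Q̄_B = 276.48 / 361.12 = 0.7656.

Q̄_A / Q̄_B ≈ 0.766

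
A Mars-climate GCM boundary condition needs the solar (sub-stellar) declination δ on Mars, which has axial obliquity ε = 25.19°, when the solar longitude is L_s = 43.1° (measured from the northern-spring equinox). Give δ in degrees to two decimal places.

sin δ = sin ε · sin L_s = sin 25.19° × sin 43.1° = 0.290816.
δ = arcsin(0.290816) = +16.91°.

δ = +16.91°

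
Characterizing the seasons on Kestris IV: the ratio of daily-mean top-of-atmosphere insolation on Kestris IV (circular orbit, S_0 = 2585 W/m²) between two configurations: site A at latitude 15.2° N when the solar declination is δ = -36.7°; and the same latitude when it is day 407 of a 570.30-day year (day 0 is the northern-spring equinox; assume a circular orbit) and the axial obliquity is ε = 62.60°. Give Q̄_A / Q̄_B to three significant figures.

Q̄_A / Q̄_B ≈ 2.98

— Configuration A (ϕ=+15.2°):
cos h₀ = −tan(+15.2°) tan(-36.700°) = 0.2025, h₀ = 1.3669 rad.
Bracket: h₀ sin ϕ sin δ + cos ϕ cos δ sin h₀ = 1.3669×0.26219×-0.59763 + 0.96502×0.80178×0.97928 = -0.214183 + 0.757702 = 0.543519.
Q̄ = (S_0/π) × [bracket] = (2585/π) × 0.543519 = 447.22 W/m².
— Configuration B (ϕ=+15.2°):
Solar longitude: L_s = 360° × (407 − 0)/570.30 = 256.917°.
sin δ = sin 62.60° × sin 256.917° = -0.86477, so δ = -59.857°.
cos h₀ = −tan(+15.2°) tan(-59.857°) = 0.4679, h₀ = 1.0839 rad.
Bracket: h₀ sin ϕ sin δ + cos ϕ cos δ sin h₀ = 1.0839×0.26219×-0.86477 + 0.96502×0.50216×0.88379 = -0.245757 + 0.428280 = 0.182523.
Q̄ = (S_0/π) × [bracket] = (2585/π) × 0.182523 = 150.19 W/m².
Ratio Q̄_A / Q̄_B = 447.22 / 150.19 = 2.978.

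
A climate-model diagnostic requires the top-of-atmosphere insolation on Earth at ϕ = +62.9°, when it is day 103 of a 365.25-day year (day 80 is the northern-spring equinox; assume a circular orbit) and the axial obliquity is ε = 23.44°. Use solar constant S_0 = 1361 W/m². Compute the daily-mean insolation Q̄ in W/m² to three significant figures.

Solar longitude: L_s = 360° × (103 − 80)/365.25 = 22.669°.
sin δ = sin 23.44° × sin 22.669° = 0.15331, so δ = +8.819°.
cos h₀ = −tan(+62.9°) tan(+8.819°) = -0.3032, h₀ = 1.8788 rad.
Bracket: h₀ sin ϕ sin δ + cos ϕ cos δ sin h₀ = 1.8788×0.89021×0.15331 + 0.45554×0.98818×0.95293 = 0.256415 + 0.428967 = 0.685382.
Q̄ = (S_0/π) × [bracket] = (1361/π) × 0.685382 = 296.9 W/m².

Q̄ ≈ 297 W/m²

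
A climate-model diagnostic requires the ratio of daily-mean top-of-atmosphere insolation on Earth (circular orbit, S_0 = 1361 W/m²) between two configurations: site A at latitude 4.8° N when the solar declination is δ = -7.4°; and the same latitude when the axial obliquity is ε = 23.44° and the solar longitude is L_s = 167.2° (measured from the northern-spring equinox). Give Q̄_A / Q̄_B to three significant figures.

— Configuration A (ϕ=+4.8°):
cos h₀ = −tan(+4.8°) tan(-7.400°) = 0.0109, h₀ = 1.5599 rad.
Bracket: h₀ sin ϕ sin δ + cos ϕ cos δ sin h₀ = 1.5599×0.08368×-0.12880 + 0.99649×0.99167×0.99994 = -0.016813 + 0.988130 = 0.971317.
Q̄ = (S_0/π) × [bracket] = (1361/π) × 0.971317 = 420.79 W/m².
— Configuration B (ϕ=+4.8°):
Solar declination: sin δ = sin ε · sin L_s = sin 23.44° × sin 167.2° = 0.08813, so δ = +5.056°.
cos h₀ = −tan(+4.8°) tan(+5.056°) = -0.0074, h₀ = 1.5782 rad.
Bracket: h₀ sin ϕ sin δ + cos ϕ cos δ sin h₀ = 1.5782×0.08368×0.08813 + 0.99649×0.99611×0.99997 = 0.011639 + 0.992584 = 1.004223.
Q̄ = (S_0/π) × [bracket] = (1361/π) × 1.004223 = 435.05 W/m².
Ratio Q̄_A / Q̄_B = 420.79 / 435.05 = 0.9672.

Q̄_A / Q̄_B ≈ 0.967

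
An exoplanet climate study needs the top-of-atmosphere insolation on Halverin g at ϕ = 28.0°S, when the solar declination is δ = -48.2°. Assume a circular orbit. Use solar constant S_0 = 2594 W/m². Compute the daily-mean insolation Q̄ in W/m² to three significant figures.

Q̄ ≈ 1.03e+03 W/m²

cos h₀ = −tan(-28.0°) tan(-48.200°) = -0.5947, h₀ = 2.2077 rad.
Bracket: h₀ sin ϕ sin δ + cos ϕ cos δ sin h₀ = 2.2077×-0.46947×-0.74548 + 0.88295×0.66653×0.80396 = 0.772652 + 0.473141 = 1.245793.
Q̄ = (S_0/π) × [bracket] = (2594/π) × 1.245793 = 1029 W/m².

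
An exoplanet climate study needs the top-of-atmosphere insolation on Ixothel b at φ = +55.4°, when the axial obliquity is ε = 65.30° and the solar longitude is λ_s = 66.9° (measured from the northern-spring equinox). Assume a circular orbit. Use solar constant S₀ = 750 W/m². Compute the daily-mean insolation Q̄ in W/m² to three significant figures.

Q̄ ≈ 516 W/m²

Solar declination: sin δ = sin ε · sin λ_s = sin 65.30° × sin 66.9° = 0.83567, so δ = +56.685°.
cos H₀ = −tan(+55.4°) tan(+56.685°) = -2.2055 ≤ −1 ⇒ polar day, H₀ = π.
Bracket: H₀ sin φ sin δ + cos φ cos δ sin H₀ = 3.1416×0.82314×0.83567 + 0.56784×0.54924×0.00000 = 2.161023 + 0.000000 = 2.161023.
Q̄ = (S₀/π) × [bracket] = (750/π) × 2.161023 = 515.9 W/m².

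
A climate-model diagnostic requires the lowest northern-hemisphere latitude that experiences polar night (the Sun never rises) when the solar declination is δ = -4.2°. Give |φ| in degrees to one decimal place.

Polar night requires cos H₀ = −tan φ tan δ ≥ 1, i.e. tan φ tan δ ≤ −1.
The boundary is |tan φ| · |tan δ| = 1, so |φ| = 90° − |δ| = 90° − 4.2° = 85.8° in the northern hemisphere.

|φ| = 85.8°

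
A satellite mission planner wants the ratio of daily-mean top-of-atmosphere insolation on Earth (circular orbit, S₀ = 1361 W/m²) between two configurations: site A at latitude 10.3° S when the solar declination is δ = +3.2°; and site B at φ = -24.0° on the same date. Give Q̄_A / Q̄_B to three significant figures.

— Configuration A (φ=-10.3°):
cos H₀ = −tan(-10.3°) tan(+3.200°) = 0.0102, H₀ = 1.5606 rad.
Bracket: H₀ sin φ sin δ + cos φ cos δ sin H₀ = 1.5606×-0.17880×0.05582 + 0.98389×0.99844×0.99995 = -0.015576 + 0.982306 = 0.966730.
Q̄ = (S₀/π) × [bracket] = (1361/π) × 0.966730 = 418.81 W/m².
— Configuration B (φ=-24.0°):
cos H₀ = −tan(-24.0°) tan(+3.200°) = 0.0249, H₀ = 1.5459 rad.
Bracket: H₀ sin φ sin δ + cos φ cos δ sin H₀ = 1.5459×-0.40674×0.05582 + 0.91355×0.99844×0.99969 = -0.035098 + 0.911842 = 0.876744.
Q̄ = (S₀/π) × [bracket] = (1361/π) × 0.876744 = 379.82 W/m².
Ratio Q̄_A / Q̄_B = 418.81 / 379.82 = 1.103.

Q̄_A / Q̄_B ≈ 1.10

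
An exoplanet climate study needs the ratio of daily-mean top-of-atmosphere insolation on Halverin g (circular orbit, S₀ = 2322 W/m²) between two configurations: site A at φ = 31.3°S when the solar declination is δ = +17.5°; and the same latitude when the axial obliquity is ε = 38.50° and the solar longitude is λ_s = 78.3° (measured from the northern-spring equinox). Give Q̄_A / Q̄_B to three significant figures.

Q̄_A / Q̄_B ≈ 2.29

— Configuration A (φ=-31.3°):
cos H₀ = −tan(-31.3°) tan(+17.500°) = 0.1917, H₀ = 1.3779 rad.
Bracket: H₀ sin φ sin δ + cos φ cos δ sin H₀ = 1.3779×-0.51952×0.30071 + 0.85446×0.95372×0.98145 = -0.215262 + 0.799799 = 0.584537.
Q̄ = (S₀/π) × [bracket] = (2322/π) × 0.584537 = 432.04 W/m².
— Configuration B (φ=-31.3°):
Solar declination: sin δ = sin ε · sin λ_s = sin 38.50° × sin 78.3° = 0.60958, so δ = +37.559°.
cos H₀ = −tan(-31.3°) tan(+37.559°) = 0.4675, H₀ = 1.0843 rad.
Bracket: H₀ sin φ sin δ + cos φ cos δ sin H₀ = 1.0843×-0.51952×0.60958 + 0.85446×0.79272×0.88397 = -0.343386 + 0.598755 = 0.255369.
Q̄ = (S₀/π) × [bracket] = (2322/π) × 0.255369 = 188.75 W/m².
Ratio Q̄_A / Q̄_B = 432.04 / 188.75 = 2.289.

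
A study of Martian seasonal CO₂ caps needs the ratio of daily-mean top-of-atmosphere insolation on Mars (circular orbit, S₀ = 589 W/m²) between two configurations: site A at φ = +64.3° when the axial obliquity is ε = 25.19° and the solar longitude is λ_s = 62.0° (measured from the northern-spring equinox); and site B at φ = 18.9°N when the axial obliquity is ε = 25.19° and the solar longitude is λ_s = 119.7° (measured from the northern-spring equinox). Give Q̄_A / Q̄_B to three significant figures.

Q̄_A / Q̄_B ≈ 1.01

— Configuration A (φ=+64.3°):
Solar declination: sin δ = sin ε · sin λ_s = sin 25.19° × sin 62.0° = 0.37580, so δ = +22.074°.
cos H₀ = −tan(+64.3°) tan(+22.074°) = -0.8426, H₀ = 2.5729 rad.
Bracket: H₀ sin φ sin δ + cos φ cos δ sin H₀ = 2.5729×0.90108×0.37580 + 0.43366×0.92670×0.53851 = 0.871250 + 0.216412 = 1.087662.
Q̄ = (S₀/π) × [bracket] = (589/π) × 1.087662 = 203.92 W/m².
— Configuration B (φ=+18.9°):
Solar declination: sin δ = sin ε · sin λ_s = sin 25.19° × sin 119.7° = 0.36971, so δ = +21.698°.
cos H₀ = −tan(+18.9°) tan(+21.698°) = -0.1362, H₀ = 1.7075 rad.
Bracket: H₀ sin φ sin δ + cos φ cos δ sin H₀ = 1.7075×0.32392×0.36971 + 0.94609×0.92915×0.99068 = 0.204484 + 0.870867 = 1.075351.
Q̄ = (S₀/π) × [bracket] = (589/π) × 1.075351 = 201.61 W/m².
Ratio Q̄_A / Q̄_B = 203.92 / 201.61 = 1.011.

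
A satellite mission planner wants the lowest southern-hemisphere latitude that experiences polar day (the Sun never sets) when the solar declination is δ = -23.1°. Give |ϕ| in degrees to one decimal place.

Polar day requires cos h₀ = −tan ϕ tan δ ≤ −1, i.e. tan ϕ tan δ ≥ 1.
The boundary is |tan ϕ| · |tan δ| = 1, so |ϕ| = 90° − |δ| = 90° − 23.1° = 66.9° in the southern hemisphere.

|ϕ| = 66.9°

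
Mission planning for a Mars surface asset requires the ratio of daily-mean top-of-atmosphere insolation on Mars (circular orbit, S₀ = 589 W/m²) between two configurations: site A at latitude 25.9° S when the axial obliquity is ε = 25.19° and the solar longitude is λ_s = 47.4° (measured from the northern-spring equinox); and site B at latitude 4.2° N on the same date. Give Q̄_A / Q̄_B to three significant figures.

— Configuration A (φ=-25.9°):
Solar declination: sin δ = sin ε · sin λ_s = sin 25.19° × sin 47.4° = 0.31330, so δ = +18.258°.
cos H₀ = −tan(-25.9°) tan(+18.258°) = 0.1602, H₀ = 1.4099 rad.
Bracket: H₀ sin φ sin δ + cos φ cos δ sin H₀ = 1.4099×-0.43680×0.31330 + 0.89956×0.94965×0.98709 = -0.192944 + 0.843239 = 0.650295.
Q̄ = (S₀/π) × [bracket] = (589/π) × 0.650295 = 121.92 W/m².
— Configuration B (φ=+4.2°):
cos H₀ = −tan(+4.2°) tan(+18.258°) = -0.0242, H₀ = 1.5950 rad.
Bracket: H₀ sin φ sin δ + cos φ cos δ sin H₀ = 1.5950×0.07324×0.31330 + 0.99731×0.94965×0.99971 = 0.036599 + 0.946821 = 0.983420.
Q̄ = (S₀/π) × [bracket] = (589/π) × 0.983420 = 184.38 W/m².
Ratio Q̄_A / Q̄_B = 121.92 / 184.38 = 0.6612.

Q̄_A / Q̄_B ≈ 0.661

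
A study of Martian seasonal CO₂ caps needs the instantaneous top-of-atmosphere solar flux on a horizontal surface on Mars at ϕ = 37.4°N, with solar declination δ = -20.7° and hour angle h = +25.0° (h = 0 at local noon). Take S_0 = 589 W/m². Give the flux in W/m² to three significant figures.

cos θ_z = sin ϕ sin δ + cos ϕ cos δ cos h = -0.214692 + 0.673505 = 0.458813.
Flux = S_0 · cos θ_z = 589 × 0.458813 = 270.2 W/m².

270 W/m²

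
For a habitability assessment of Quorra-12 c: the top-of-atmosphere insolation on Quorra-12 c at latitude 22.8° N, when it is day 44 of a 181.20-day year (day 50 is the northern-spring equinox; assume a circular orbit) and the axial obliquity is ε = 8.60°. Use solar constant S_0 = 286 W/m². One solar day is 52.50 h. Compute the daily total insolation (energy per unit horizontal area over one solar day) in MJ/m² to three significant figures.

15.5 MJ/m²

Solar longitude: L_s = 360° × (44 − 50)/181.20 = -11.921°, i.e. -11.921° + 360° = 348.079°.
sin δ = sin 8.60° × sin 348.079° = -0.03089, so δ = -1.770°.
cos h₀ = −tan(+22.8°) tan(-1.770°) = 0.0130, h₀ = 1.5578 rad.
Bracket: h₀ sin ϕ sin δ + cos ϕ cos δ sin h₀ = 1.5578×0.38752×-0.03089 + 0.92186×0.99952×0.99992 = -0.018648 + 0.921344 = 0.902696.
Q̄ = (S_0/π) × [bracket] = (286/π) × 0.902696 = 82.178 W/m².
Daily total = Q̄ × 52.50 h × 3600 s/h = 82.178 × 52.50 × 3600 / 10⁶ = 15.53 MJ/m².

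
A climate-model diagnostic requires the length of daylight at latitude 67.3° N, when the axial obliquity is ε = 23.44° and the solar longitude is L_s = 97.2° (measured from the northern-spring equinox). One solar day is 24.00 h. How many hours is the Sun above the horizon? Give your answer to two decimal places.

Solar declination: sin δ = sin ε · sin L_s = sin 23.44° × sin 97.2° = 0.39465, so δ = +23.244°.
Sunrise equation: cos h₀ = −tan ϕ · tan δ = -1.0268 ≤ −1, so the Sun never sets (polar day) and h₀ = π.
Daylight = 2h₀/(2π) × 24.00 h = (3.1416/π) × 24.00 = 24.00 h.

24.00 h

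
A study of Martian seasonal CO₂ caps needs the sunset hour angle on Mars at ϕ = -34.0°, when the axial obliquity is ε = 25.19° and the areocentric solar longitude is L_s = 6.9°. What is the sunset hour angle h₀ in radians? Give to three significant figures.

h₀ = 1.54 rad

sin δ = sin 25.19° × sin 6.9° = 0.05113, so δ = +2.931°.
cos h₀ = −tan ϕ · tan δ = −tan(-34.0°) × tan(+2.931°) = 0.0345, so h₀ = 1.5363 rad = 88.02°.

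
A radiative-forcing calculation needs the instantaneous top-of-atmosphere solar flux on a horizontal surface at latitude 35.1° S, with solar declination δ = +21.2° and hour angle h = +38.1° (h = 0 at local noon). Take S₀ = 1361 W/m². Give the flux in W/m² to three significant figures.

cos θ_z = sin φ sin δ + cos φ cos δ cos h = -0.207936 + 0.600259 = 0.392323.
Flux = S₀ · cos θ_z = 1361 × 0.392323 = 534.0 W/m².

534 W/m²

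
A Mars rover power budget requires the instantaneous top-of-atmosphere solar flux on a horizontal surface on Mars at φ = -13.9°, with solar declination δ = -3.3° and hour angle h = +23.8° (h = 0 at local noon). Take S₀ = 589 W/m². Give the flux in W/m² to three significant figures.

cos θ_z = sin φ sin δ + cos φ cos δ cos h = 0.013828 + 0.886694 = 0.900522.
Flux = S₀ · cos θ_z = 589 × 0.900522 = 530.4 W/m².

530 W/m²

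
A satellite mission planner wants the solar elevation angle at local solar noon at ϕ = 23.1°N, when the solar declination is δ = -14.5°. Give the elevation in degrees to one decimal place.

52.4°

At local noon the hour angle is zero, so the zenith angle equals |ϕ − δ| = |+23.1° − (-14.500°)| = 37.600°.
Elevation = 90° − 37.600° = 52.4°.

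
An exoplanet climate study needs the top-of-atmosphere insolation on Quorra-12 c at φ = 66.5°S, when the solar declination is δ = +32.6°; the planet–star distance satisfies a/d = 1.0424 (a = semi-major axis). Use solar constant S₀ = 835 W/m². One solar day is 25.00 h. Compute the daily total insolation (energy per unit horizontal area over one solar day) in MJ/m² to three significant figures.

0.00 MJ/m²

cos H₀ = −tan(-66.5°) tan(+32.600°) = 1.4708 ≥ 1 ⇒ polar night, H₀ = 0 and Q̄ = 0.
Inverse-square distance factor (a/d)² = 1.0424² = 1.086598.
Daily total = Q̄ × 25.00 h × 3600 s/h = 0.00 MJ/m².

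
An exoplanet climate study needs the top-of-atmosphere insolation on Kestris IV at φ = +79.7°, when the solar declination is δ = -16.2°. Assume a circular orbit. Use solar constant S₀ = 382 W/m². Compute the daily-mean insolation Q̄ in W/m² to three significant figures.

cos H₀ = −tan(+79.7°) tan(-16.200°) = 1.5987 ≥ 1 ⇒ polar night, H₀ = 0 and Q̄ = 0.

Q̄ ≈ 0.00 W/m²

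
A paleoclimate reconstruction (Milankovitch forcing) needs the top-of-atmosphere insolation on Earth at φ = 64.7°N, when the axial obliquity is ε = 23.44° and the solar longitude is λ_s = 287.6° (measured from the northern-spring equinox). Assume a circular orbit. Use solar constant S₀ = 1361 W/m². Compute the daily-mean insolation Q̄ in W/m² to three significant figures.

Solar declination: sin δ = sin ε · sin λ_s = sin 23.44° × sin 287.6° = -0.37917, so δ = -22.282°.
cos H₀ = −tan(+64.7°) tan(-22.282°) = 0.8669, H₀ = 0.5219 rad.
Bracket: H₀ sin φ sin δ + cos φ cos δ sin H₀ = 0.5219×0.90408×-0.37917 + 0.42736×0.92533×0.49854 = -0.178907 + 0.197147 = 0.018240.
Q̄ = (S₀/π) × [bracket] = (1361/π) × 0.018240 = 7.902 W/m².

Q̄ ≈ 7.90 W/m²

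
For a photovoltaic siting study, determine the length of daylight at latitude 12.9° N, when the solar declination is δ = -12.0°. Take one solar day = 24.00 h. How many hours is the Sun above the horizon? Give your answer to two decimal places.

11.63 h

cos h₀ = −tan ϕ · tan δ = −tan(+12.9°) × tan(-12.000°) = 0.0487, so h₀ = 1.5221 rad = 87.21°.
Daylight = 2h₀/(2π) × 24.00 h = (1.5221/π) × 24.00 = 11.63 h.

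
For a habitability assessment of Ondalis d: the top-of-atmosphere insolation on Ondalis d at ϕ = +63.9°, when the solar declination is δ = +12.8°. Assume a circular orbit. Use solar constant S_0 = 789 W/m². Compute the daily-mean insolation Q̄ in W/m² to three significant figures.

cos h₀ = −tan(+63.9°) tan(+12.800°) = -0.4638, h₀ = 2.0530 rad.
Bracket: h₀ sin ϕ sin δ + cos ϕ cos δ sin h₀ = 2.0530×0.89803×0.22155 + 0.43994×0.97515×0.88596 = 0.408462 + 0.380083 = 0.788545.
Q̄ = (S_0/π) × [bracket] = (789/π) × 0.788545 = 198.0 W/m².

Q̄ ≈ 198 W/m²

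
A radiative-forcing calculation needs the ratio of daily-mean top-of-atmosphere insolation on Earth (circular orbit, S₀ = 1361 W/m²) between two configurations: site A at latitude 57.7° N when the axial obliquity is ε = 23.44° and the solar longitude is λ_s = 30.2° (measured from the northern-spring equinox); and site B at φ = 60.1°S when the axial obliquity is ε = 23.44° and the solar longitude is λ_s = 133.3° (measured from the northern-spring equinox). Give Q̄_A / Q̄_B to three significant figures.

— Configuration A (φ=+57.7°):
Solar declination: sin δ = sin ε · sin λ_s = sin 23.44° × sin 30.2° = 0.20010, so δ = +11.543°.
cos H₀ = −tan(+57.7°) tan(+11.543°) = -0.3231, H₀ = 1.8998 rad.
Bracket: H₀ sin φ sin δ + cos φ cos δ sin H₀ = 1.8998×0.84526×0.20010 + 0.53435×0.97978×0.94638 = 0.321326 + 0.495473 = 0.816799.
Q̄ = (S₀/π) × [bracket] = (1361/π) × 0.816799 = 353.85 W/m².
— Configuration B (φ=-60.1°):
Solar declination: sin δ = sin ε · sin λ_s = sin 23.44° × sin 133.3° = 0.28950, so δ = +16.828°.
cos H₀ = −tan(-60.1°) tan(+16.828°) = 0.5260, H₀ = 1.0169 rad.
Bracket: H₀ sin φ sin δ + cos φ cos δ sin H₀ = 1.0169×-0.86690×0.28950 + 0.49849×0.95718×0.85050 = -0.255209 + 0.405812 = 0.150603.
Q̄ = (S₀/π) × [bracket] = (1361/π) × 0.150603 = 65.244 W/m².
Ratio Q̄_A / Q̄_B = 353.85 / 65.244 = 5.423.

Q̄_A / Q̄_B ≈ 5.42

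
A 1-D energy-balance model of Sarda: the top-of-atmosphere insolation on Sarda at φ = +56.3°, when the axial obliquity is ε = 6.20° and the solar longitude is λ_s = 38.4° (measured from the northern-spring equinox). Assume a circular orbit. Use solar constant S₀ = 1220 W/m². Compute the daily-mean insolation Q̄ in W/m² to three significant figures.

Q̄ ≈ 250 W/m²

Solar declination: sin δ = sin ε · sin λ_s = sin 6.20° × sin 38.4° = 0.06708, so δ = +3.846°.
cos H₀ = −tan(+56.3°) tan(+3.846°) = -0.1008, H₀ = 1.6718 rad.
Bracket: H₀ sin φ sin δ + cos φ cos δ sin H₀ = 1.6718×0.83195×0.06708 + 0.55484×0.99775×0.99491 = 0.093298 + 0.550774 = 0.644072.
Q̄ = (S₀/π) × [bracket] = (1220/π) × 0.644072 = 250.1 W/m².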